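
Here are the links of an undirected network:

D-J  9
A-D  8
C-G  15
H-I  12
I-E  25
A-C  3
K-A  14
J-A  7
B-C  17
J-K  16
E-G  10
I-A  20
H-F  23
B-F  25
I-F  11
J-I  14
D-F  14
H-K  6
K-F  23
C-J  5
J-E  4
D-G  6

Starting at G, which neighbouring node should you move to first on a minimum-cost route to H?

D

Candidate routes:
G–D–A–K–H: 6+8+14+6 = 34
G–E–J–K–H: 10+4+16+6 = 36
G–D–J–K–H: 6+9+16+6 = 37
The minimum is 34 via G–D–A–K–H.
So from G the first move is to D.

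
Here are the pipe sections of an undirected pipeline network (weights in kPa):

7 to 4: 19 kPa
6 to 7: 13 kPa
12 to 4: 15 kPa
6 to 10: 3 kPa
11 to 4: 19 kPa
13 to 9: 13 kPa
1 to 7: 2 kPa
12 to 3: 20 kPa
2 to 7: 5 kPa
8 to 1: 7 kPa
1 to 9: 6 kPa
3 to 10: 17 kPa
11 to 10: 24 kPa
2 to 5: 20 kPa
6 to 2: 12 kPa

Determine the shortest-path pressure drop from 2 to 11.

39 kPa

Enumerating some paths:
2 - 6 - 10 - 11: 12+3+24 = 39
2 - 7 - 6 - 10 - 11: 5+13+3+24 = 45
2 - 7 - 4 - 11: 5+19+19 = 43
Cheapest is 2 - 6 - 10 - 11 at 39 kPa.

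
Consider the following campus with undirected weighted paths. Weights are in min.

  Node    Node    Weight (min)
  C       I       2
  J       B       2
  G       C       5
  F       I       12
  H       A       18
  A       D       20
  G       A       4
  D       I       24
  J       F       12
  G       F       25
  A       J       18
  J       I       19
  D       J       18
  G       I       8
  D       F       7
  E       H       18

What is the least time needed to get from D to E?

56 min

Compare a few routes:
D–F–I–C–G–A–H–E: 7+12+2+5+4+18+18 = 66
D–A–H–E: 20+18+18 = 56
The minimum is 56 min via D–A–H–E.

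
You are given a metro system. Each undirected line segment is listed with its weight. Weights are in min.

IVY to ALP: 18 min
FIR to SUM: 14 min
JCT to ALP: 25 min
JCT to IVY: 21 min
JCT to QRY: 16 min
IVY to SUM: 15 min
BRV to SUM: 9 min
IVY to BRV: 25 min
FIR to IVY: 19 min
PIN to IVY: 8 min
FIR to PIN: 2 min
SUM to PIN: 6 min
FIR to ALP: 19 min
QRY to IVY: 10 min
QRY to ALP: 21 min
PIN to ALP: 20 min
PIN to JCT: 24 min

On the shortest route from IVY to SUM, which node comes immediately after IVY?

PIN

Compare a few routes:
IVY–PIN–SUM: 8+6 = 14
IVY–SUM: 15 = 15
The minimum is 14 min via IVY–PIN–SUM.
So from IVY the first move is to PIN.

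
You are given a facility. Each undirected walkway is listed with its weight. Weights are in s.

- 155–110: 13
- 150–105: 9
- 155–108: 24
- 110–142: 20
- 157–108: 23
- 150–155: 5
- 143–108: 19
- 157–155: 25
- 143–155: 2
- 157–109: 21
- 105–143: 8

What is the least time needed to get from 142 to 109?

Settle nodes by increasing distance from 142:
142: 0
110: 20  (via 142)
155: 33  (via 110)
143: 35  (via 155)
150: 38  (via 155)
105: 43  (via 143)
108: 54  (via 143)
157: 58  (via 155)
109: 79  (via 157)
Shortest route: 142 → 110 → 155 → 157 → 109 = 79 s.

79 s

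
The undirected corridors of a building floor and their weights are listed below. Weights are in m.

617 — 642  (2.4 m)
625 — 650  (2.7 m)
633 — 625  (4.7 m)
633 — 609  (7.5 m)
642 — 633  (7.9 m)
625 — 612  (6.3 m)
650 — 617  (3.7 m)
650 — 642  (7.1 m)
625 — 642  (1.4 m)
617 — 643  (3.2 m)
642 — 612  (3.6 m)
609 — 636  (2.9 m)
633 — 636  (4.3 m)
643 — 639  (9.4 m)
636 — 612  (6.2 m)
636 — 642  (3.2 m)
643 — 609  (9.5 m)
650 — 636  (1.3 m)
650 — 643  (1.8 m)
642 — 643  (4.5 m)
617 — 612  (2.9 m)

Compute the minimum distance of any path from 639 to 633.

16.8 m

Settle nodes by increasing distance from 639:
639: 0
643: 9.4  (via 639)
650: 11.2  (via 643)
636: 12.5  (via 650)
617: 12.6  (via 643)
642: 13.9  (via 643)
625: 13.9  (via 650)
609: 15.4  (via 636)
612: 15.5  (via 617)
633: 16.8  (via 636)
Shortest route: 639–643–650–636–633 = 16.8 m.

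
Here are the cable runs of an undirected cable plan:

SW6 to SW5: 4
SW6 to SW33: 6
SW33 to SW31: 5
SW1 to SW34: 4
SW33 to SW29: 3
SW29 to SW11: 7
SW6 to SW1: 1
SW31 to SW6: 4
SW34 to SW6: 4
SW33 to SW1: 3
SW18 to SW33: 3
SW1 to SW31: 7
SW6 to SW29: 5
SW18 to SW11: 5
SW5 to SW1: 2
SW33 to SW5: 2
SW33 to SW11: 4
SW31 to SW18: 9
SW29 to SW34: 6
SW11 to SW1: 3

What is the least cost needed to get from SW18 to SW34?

10

Shortest distances from SW18:
SW18: 0
SW33: 3  (via SW18)
SW11: 5  (via SW18)
SW5: 5  (via SW33)
SW1: 6  (via SW33)
SW29: 6  (via SW33)
SW6: 7  (via SW1)
SW31: 8  (via SW33)
SW34: 10  (via SW1)
Shortest route: SW18–SW33–SW1–SW34 = 10.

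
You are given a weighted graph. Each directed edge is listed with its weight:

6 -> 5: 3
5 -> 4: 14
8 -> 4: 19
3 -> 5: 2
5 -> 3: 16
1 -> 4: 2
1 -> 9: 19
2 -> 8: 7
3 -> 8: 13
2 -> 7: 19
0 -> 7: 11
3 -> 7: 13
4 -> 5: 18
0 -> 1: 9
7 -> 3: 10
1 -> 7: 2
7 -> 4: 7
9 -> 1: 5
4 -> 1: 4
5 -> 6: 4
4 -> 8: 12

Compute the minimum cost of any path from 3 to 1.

20

Shortest distances from 3:
3: 0
5: 2  (via 3)
6: 6  (via 5)
7: 13  (via 3)
8: 13  (via 3)
4: 16  (via 5)
1: 20  (via 4)
Shortest route: 3–5–4–1 = 20.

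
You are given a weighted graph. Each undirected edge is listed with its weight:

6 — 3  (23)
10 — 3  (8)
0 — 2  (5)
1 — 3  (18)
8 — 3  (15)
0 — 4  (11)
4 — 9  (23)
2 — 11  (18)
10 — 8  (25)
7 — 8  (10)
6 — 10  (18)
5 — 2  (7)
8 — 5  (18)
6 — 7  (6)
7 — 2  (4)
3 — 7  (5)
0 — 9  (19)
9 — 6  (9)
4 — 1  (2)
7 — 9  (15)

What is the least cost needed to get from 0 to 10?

Running Dijkstra from 0:
0: 0
2: 5  (via 0)
7: 9  (via 2)
4: 11  (via 0)
5: 12  (via 2)
1: 13  (via 4)
3: 14  (via 7)
6: 15  (via 7)
8: 19  (via 7)
9: 19  (via 0)
10: 22  (via 3)
Shortest route: 0 → 2 → 7 → 3 → 10 = 22.

22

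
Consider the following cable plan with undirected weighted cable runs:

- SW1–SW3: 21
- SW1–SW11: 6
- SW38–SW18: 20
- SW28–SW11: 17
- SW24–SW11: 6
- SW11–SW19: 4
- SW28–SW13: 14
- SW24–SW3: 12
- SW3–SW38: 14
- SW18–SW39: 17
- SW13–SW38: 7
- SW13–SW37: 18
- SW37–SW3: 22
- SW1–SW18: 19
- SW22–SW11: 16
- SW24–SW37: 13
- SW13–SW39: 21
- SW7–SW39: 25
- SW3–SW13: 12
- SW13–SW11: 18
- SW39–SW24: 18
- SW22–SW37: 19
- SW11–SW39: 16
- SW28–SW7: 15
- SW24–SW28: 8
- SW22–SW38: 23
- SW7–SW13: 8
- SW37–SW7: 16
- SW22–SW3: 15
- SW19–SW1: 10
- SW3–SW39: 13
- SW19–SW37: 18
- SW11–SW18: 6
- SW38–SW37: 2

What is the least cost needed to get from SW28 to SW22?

30

Running Dijkstra from SW28:
SW28: 0
SW24: 8  (via SW28)
SW11: 14  (via SW24)
SW13: 14  (via SW28)
SW7: 15  (via SW28)
SW19: 18  (via SW11)
SW1: 20  (via SW11)
SW18: 20  (via SW11)
SW3: 20  (via SW24)
SW38: 21  (via SW13)
SW37: 21  (via SW24)
SW39: 26  (via SW24)
SW22: 30  (via SW11)
Shortest route: SW28 → SW24 → SW11 → SW22 = 30.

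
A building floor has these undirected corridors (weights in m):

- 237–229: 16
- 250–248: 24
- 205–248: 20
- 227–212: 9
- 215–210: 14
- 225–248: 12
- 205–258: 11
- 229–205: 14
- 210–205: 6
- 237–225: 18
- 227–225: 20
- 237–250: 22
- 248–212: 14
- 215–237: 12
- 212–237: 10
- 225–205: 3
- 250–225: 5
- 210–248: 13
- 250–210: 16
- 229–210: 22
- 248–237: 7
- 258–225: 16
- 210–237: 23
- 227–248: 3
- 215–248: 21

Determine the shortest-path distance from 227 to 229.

26 m

Compare a few routes:
227–248–225–205–229: 3+12+3+14 = 32
227–212–237–229: 9+10+16 = 35
227–248–237–229: 3+7+16 = 26
Cheapest is 227–248–237–229 at 26 m.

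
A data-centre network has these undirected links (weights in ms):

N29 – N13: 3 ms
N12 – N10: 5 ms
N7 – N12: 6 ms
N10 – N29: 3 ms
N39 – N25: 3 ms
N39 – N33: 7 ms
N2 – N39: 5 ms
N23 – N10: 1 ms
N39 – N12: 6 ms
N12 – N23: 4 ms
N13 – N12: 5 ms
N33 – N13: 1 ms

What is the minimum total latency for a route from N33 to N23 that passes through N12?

Best N33 to N12: N33–N13–N12 costing 6
Best N12 to N23: N12–N23 costing 4
Total via N12: 6 + 4 = 10 ms.

10 ms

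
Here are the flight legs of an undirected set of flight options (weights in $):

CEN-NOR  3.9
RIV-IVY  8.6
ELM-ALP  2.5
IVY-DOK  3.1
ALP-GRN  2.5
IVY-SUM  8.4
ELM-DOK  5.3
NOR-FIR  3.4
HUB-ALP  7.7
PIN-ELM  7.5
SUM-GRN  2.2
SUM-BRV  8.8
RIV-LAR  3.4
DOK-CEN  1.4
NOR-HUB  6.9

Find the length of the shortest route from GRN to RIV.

$19.2

Enumerating some paths:
GRN–ALP–HUB–NOR–CEN–DOK–IVY–RIV: 2.5+7.7+6.9+3.9+1.4+3.1+8.6 = 34.1
GRN–ALP–ELM–DOK–IVY–RIV: 2.5+2.5+5.3+3.1+8.6 = 22
GRN–SUM–IVY–RIV: 2.2+8.4+8.6 = 19.2
Cheapest is GRN–SUM–IVY–RIV at $19.2.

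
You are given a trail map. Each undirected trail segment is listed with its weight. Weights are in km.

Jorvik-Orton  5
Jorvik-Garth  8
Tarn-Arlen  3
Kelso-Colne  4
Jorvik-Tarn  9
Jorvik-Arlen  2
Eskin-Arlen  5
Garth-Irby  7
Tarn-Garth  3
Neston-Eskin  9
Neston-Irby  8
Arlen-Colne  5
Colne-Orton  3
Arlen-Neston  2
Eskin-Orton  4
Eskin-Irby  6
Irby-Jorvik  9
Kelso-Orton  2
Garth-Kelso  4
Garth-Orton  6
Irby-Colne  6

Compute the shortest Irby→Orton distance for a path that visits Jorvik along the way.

Shortest Irby→Jorvik: Irby–Jorvik = 9
Best Jorvik to Orton: Jorvik–Orton costing 5
Total via Jorvik: 9 + 5 = 14 km.

14 km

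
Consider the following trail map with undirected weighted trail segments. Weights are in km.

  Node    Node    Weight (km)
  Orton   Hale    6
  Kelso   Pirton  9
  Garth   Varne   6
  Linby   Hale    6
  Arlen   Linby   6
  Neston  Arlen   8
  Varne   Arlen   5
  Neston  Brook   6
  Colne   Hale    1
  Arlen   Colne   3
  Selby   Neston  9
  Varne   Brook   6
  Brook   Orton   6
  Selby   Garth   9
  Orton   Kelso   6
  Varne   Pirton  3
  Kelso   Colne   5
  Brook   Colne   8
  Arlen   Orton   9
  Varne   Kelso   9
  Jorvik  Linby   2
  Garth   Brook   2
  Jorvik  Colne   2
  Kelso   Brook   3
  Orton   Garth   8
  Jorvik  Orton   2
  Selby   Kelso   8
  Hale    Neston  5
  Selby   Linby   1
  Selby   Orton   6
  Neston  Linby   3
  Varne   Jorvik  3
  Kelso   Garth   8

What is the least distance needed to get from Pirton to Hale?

9 km

Shortest distances from Pirton:
Pirton: 0
Varne: 3  (via Pirton)
Jorvik: 6  (via Varne)
Linby: 8  (via Jorvik)
Arlen: 8  (via Varne)
Colne: 8  (via Jorvik)
Orton: 8  (via Jorvik)
Selby: 9  (via Linby)
Hale: 9  (via Colne)
Shortest route: Pirton → Varne → Jorvik → Colne → Hale = 9 km.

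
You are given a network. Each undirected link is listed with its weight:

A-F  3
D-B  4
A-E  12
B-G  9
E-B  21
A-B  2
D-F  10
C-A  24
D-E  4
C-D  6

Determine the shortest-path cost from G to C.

19

Enumerating some paths:
G → B → A → F → D → C: 9+2+3+10+6 = 30
G → B → D → C: 9+4+6 = 19
Cheapest is G → B → D → C at 19.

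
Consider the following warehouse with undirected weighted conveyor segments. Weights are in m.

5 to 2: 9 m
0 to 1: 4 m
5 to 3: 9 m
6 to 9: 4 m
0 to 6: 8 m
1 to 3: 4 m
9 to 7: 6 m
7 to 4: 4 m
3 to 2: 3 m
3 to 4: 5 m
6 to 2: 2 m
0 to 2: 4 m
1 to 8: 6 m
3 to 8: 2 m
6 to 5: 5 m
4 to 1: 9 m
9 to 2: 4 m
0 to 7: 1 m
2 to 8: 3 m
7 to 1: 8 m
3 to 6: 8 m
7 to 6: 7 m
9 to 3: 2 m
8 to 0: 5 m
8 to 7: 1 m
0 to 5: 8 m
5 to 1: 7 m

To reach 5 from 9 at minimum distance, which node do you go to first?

6

Compare a few routes:
9 → 6 → 5: 4+5 = 9
9 → 3 → 5: 2+9 = 11
The minimum is 9 m via 9 → 6 → 5.
So from 9 the first move is to 6.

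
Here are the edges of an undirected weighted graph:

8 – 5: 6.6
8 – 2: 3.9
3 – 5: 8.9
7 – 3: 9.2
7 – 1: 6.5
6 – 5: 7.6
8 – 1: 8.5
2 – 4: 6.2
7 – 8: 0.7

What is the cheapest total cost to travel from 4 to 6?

24.3

Settle nodes by increasing distance from 4:
4: 0
2: 6.2  (via 4)
8: 10.1  (via 2)
7: 10.8  (via 8)
5: 16.7  (via 8)
1: 17.3  (via 7)
3: 20  (via 7)
6: 24.3  (via 5)
Shortest route: 4 → 2 → 8 → 5 → 6 = 24.3.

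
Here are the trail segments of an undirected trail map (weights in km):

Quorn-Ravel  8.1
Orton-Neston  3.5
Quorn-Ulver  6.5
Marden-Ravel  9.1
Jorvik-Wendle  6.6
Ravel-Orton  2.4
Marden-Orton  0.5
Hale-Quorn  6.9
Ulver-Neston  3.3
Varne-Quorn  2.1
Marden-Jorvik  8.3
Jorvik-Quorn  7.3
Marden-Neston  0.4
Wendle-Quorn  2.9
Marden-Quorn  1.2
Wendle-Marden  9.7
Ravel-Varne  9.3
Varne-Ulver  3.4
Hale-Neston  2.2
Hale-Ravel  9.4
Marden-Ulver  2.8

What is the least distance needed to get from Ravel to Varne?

Compare a few routes:
Ravel–Orton–Marden–Quorn–Varne: 2.4+0.5+1.2+2.1 = 6.2
Ravel–Varne: 9.3 = 9.3
Ravel–Orton–Marden–Ulver–Varne: 2.4+0.5+2.8+3.4 = 9.1
The minimum is 6.2 km via Ravel–Orton–Marden–Quorn–Varne.

6.2 km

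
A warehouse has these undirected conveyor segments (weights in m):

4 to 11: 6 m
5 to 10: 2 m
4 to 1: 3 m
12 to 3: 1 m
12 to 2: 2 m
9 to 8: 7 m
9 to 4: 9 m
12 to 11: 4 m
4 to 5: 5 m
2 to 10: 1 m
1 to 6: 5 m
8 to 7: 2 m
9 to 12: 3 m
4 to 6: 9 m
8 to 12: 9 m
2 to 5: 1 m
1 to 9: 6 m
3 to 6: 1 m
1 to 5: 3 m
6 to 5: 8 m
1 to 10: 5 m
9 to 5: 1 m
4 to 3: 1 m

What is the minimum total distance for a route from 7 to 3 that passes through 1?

Shortest 7→1: 7 → 8 → 9 → 5 → 1 = 13
Shortest 1→3: 1 → 4 → 3 = 4
Total via 1: 13 + 4 = 17 m.

17 m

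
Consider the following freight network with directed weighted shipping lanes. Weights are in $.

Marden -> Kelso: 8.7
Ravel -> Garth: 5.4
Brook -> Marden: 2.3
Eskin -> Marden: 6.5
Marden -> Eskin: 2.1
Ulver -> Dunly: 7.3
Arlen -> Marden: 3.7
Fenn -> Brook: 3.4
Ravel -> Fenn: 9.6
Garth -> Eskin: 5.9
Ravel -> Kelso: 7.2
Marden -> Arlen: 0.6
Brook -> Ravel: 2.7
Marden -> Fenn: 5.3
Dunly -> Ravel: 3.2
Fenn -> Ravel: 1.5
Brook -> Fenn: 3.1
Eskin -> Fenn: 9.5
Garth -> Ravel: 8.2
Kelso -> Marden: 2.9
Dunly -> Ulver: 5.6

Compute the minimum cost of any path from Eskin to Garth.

Candidate routes:
Eskin → Marden → Fenn → Ravel → Garth: 6.5+5.3+1.5+5.4 = 18.7
Eskin → Fenn → Ravel → Garth: 9.5+1.5+5.4 = 16.4
Cheapest is Eskin → Fenn → Ravel → Garth at $16.4.

$16.4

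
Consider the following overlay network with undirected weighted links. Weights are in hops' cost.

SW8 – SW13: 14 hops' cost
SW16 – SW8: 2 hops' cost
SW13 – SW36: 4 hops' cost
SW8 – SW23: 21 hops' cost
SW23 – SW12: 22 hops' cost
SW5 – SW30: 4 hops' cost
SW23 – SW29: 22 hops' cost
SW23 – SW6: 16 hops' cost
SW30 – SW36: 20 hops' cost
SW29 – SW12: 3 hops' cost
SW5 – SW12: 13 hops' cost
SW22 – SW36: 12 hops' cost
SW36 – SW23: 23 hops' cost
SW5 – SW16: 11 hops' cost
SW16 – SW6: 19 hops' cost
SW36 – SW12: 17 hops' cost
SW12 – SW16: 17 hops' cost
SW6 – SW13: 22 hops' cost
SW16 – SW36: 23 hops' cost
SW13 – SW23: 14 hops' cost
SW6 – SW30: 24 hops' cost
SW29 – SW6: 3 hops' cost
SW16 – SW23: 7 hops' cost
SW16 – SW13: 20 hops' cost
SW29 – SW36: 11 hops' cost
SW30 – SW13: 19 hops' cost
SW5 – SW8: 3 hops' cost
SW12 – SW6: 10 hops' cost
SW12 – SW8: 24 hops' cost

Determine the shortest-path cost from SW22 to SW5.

Settle nodes by increasing distance from SW22:
SW22: 0
SW36: 12  (via SW22)
SW13: 16  (via SW36)
SW29: 23  (via SW36)
SW6: 26  (via SW29)
SW12: 26  (via SW29)
SW8: 30  (via SW13)
SW23: 30  (via SW13)
SW30: 32  (via SW36)
SW16: 32  (via SW8)
SW5: 33  (via SW8)
Shortest route: SW22 → SW36 → SW13 → SW8 → SW5 = 33 hops' cost.

33 hops' cost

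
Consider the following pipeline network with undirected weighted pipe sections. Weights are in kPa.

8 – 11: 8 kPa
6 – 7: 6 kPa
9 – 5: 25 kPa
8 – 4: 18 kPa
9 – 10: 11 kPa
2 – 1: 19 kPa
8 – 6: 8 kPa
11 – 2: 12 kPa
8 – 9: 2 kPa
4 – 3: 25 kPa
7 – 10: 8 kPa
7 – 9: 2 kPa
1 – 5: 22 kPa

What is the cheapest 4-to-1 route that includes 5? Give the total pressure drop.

67 kPa

Shortest 4→5: 4–8–9–5 = 45
Best 5 to 1: 5–1 costing 22
Total via 5: 45 + 22 = 67 kPa.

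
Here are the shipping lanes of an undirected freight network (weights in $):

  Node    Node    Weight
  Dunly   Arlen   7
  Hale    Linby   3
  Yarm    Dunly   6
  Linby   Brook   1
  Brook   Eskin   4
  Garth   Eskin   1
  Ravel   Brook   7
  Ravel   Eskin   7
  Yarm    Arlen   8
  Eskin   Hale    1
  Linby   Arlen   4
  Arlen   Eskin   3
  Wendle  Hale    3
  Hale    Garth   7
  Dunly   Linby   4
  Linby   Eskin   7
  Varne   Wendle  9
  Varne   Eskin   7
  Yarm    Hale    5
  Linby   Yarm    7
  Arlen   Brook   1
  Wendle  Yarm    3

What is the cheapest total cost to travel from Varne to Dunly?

$15

Running Dijkstra from Varne:
Varne: 0
Eskin: 7  (via Varne)
Hale: 8  (via Eskin)
Garth: 8  (via Eskin)
Wendle: 9  (via Varne)
Arlen: 10  (via Eskin)
Linby: 11  (via Hale)
Brook: 11  (via Eskin)
Yarm: 12  (via Wendle)
Ravel: 14  (via Eskin)
Dunly: 15  (via Linby)
Shortest route: Varne → Eskin → Hale → Linby → Dunly = $15.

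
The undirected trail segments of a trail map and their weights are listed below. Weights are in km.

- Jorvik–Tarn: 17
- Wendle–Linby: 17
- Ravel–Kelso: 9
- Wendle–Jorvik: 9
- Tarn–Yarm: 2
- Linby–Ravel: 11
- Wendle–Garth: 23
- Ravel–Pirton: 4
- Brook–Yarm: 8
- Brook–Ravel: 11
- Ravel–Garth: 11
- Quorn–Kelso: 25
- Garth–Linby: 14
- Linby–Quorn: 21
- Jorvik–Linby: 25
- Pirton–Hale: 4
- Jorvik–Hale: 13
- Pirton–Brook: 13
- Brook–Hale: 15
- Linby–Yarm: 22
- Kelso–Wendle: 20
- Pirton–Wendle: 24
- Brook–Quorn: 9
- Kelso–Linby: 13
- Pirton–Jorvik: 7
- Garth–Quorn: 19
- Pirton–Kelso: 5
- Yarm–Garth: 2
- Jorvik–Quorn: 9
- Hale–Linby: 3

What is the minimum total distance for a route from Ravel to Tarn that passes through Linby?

Best Ravel to Linby: Ravel → Linby costing 11
Best Linby to Tarn: Linby → Garth → Yarm → Tarn costing 18
Total via Linby: 11 + 18 = 29 km.

29 km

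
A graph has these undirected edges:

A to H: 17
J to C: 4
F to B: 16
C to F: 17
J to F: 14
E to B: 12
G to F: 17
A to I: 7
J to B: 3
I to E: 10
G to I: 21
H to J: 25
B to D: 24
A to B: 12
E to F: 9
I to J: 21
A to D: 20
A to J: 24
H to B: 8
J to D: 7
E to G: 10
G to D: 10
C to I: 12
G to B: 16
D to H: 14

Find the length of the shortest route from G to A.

27

Candidate routes:
G - I - A: 21+7 = 28
G - B - A: 16+12 = 28
G - E - I - A: 10+10+7 = 27
Cheapest is G - E - I - A at 27.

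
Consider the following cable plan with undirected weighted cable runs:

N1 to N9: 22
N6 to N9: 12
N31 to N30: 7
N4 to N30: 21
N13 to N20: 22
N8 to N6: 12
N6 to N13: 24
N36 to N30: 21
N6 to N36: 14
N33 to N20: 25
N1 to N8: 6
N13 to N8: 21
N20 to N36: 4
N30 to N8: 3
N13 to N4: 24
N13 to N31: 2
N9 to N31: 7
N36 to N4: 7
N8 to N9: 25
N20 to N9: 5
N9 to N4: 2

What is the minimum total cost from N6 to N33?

Shortest distances from N6:
N6: 0
N9: 12  (via N6)
N8: 12  (via N6)
N36: 14  (via N6)
N4: 14  (via N9)
N30: 15  (via N8)
N20: 17  (via N9)
N1: 18  (via N8)
N31: 19  (via N9)
N13: 21  (via N31)
N33: 42  (via N20)
Shortest route: N6 → N9 → N20 → N33 = 42.

42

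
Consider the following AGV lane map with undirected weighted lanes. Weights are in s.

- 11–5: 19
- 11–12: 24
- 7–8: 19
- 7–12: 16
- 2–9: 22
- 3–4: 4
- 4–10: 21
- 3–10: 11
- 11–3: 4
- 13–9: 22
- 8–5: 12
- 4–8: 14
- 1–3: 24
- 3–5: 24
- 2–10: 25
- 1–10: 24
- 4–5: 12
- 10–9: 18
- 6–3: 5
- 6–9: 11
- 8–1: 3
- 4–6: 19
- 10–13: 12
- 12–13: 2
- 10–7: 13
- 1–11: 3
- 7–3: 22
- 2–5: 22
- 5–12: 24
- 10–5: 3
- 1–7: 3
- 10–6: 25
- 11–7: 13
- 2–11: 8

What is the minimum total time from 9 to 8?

Enumerating some paths:
9 → 10 → 5 → 8: 18+3+12 = 33
9 → 6 → 3 → 11 → 1 → 8: 11+5+4+3+3 = 26
The minimum is 26 s via 9 → 6 → 3 → 11 → 1 → 8.

26 s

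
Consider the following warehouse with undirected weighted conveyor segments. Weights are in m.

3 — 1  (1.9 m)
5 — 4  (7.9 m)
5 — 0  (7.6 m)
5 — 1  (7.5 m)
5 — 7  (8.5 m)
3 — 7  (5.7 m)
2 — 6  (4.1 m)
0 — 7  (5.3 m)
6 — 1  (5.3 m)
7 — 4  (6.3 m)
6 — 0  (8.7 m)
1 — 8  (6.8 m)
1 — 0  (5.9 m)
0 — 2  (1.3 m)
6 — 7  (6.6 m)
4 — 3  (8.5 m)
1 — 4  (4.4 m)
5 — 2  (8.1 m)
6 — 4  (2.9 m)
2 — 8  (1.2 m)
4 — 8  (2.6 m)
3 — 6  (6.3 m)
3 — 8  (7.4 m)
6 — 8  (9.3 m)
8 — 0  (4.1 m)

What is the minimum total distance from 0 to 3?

Running Dijkstra from 0:
0: 0
2: 1.3  (via 0)
8: 2.5  (via 2)
4: 5.1  (via 8)
7: 5.3  (via 0)
6: 5.4  (via 2)
1: 5.9  (via 0)
5: 7.6  (via 0)
3: 7.8  (via 1)
Shortest route: 0 → 1 → 3 = 7.8 m.

7.8 m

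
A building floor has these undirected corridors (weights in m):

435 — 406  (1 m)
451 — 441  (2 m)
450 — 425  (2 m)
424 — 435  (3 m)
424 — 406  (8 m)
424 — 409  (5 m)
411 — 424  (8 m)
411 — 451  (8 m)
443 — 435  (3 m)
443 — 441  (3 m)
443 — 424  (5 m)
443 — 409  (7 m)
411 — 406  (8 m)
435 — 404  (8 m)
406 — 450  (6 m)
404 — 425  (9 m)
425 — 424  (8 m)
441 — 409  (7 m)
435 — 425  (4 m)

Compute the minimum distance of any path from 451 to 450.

14 m

Candidate routes:
451 - 441 - 443 - 435 - 425 - 450: 2+3+3+4+2 = 14
451 - 441 - 443 - 424 - 425 - 450: 2+3+5+8+2 = 20
451 - 441 - 443 - 424 - 435 - 425 - 450: 2+3+5+3+4+2 = 19
451 - 441 - 443 - 435 - 406 - 450: 2+3+3+1+6 = 15
The minimum is 14 m via 451 - 441 - 443 - 435 - 425 - 450.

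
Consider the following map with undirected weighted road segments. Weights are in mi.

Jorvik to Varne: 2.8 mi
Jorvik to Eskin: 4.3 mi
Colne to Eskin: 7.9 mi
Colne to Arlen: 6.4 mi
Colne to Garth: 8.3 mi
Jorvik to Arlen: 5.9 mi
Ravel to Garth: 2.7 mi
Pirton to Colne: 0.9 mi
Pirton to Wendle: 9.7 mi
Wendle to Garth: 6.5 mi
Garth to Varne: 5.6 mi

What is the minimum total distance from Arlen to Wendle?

17 mi

Running Dijkstra from Arlen:
Arlen: 0
Jorvik: 5.9  (via Arlen)
Colne: 6.4  (via Arlen)
Pirton: 7.3  (via Colne)
Varne: 8.7  (via Jorvik)
Eskin: 10.2  (via Jorvik)
Garth: 14.3  (via Varne)
Wendle: 17  (via Pirton)
Shortest route: Arlen → Colne → Pirton → Wendle = 17 mi.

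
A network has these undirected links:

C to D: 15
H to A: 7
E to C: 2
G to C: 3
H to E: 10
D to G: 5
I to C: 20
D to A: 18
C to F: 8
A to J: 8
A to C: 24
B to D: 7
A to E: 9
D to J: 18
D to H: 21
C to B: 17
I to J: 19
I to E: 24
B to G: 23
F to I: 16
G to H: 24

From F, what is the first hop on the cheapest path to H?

Enumerating some paths:
F → C → G → H: 8+3+24 = 35
F → C → E → A → H: 8+2+9+7 = 26
F → C → E → H: 8+2+10 = 20
The minimum is 20 via F → C → E → H.
So from F the first move is to C.

C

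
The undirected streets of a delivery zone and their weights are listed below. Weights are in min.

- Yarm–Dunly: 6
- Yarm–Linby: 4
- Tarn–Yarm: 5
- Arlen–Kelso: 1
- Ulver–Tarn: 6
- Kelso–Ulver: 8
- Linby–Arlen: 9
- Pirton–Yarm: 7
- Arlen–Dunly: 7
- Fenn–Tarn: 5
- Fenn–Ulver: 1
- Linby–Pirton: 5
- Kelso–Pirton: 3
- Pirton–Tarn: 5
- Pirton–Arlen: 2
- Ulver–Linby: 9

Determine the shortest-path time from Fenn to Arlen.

10 min

Compare a few routes:
Fenn - Ulver - Kelso - Arlen: 1+8+1 = 10
Fenn - Tarn - Pirton - Arlen: 5+5+2 = 12
Cheapest is Fenn - Ulver - Kelso - Arlen at 10 min.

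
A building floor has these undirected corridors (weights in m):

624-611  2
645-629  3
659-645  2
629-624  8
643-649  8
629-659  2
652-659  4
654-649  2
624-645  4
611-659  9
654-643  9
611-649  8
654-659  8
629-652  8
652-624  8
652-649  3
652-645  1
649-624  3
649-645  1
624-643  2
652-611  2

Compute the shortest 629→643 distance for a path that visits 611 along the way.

10 m

Best 629 to 611: 629–645–652–611 costing 6
Shortest 611→643: 611–624–643 = 4
Total via 611: 6 + 4 = 10 m.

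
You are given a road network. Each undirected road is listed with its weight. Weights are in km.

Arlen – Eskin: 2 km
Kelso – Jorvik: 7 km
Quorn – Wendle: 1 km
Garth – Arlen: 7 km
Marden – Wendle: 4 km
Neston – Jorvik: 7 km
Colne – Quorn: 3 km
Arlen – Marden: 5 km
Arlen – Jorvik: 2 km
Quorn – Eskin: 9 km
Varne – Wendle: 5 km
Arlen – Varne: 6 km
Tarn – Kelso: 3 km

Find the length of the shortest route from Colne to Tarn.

Shortest distances from Colne:
Colne: 0
Quorn: 3  (via Colne)
Wendle: 4  (via Quorn)
Marden: 8  (via Wendle)
Varne: 9  (via Wendle)
Eskin: 12  (via Quorn)
Arlen: 13  (via Marden)
Jorvik: 15  (via Arlen)
Garth: 20  (via Arlen)
Kelso: 22  (via Jorvik)
Neston: 22  (via Jorvik)
Tarn: 25  (via Kelso)
Shortest route: Colne–Quorn–Wendle–Marden–Arlen–Jorvik–Kelso–Tarn = 25 km.

25 km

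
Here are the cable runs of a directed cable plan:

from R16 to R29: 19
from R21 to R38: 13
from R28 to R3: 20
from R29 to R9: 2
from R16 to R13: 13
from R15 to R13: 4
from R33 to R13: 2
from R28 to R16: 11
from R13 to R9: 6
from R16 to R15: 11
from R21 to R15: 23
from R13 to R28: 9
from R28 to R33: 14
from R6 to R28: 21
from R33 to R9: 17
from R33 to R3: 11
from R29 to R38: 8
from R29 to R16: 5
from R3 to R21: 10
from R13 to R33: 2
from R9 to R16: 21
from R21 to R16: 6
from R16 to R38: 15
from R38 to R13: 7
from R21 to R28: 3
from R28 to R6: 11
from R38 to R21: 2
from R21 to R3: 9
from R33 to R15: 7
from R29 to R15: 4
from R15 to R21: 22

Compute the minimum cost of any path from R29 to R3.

19

Candidate routes:
R29–R38–R13–R33–R3: 8+7+2+11 = 28
R29–R38–R21–R3: 8+2+9 = 19
R29–R15–R13–R33–R3: 4+4+2+11 = 21
The minimum is 19 via R29–R38–R21–R3.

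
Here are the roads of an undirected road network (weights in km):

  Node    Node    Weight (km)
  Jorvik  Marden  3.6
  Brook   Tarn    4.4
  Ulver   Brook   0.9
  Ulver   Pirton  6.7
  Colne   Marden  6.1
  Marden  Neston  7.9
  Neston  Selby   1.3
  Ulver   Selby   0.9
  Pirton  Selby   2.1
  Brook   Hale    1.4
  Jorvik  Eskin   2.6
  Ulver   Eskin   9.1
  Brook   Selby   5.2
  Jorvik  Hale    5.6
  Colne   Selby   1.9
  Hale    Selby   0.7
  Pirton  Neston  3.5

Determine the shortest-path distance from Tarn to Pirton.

8.3 km

Running Dijkstra from Tarn:
Tarn: 0
Brook: 4.4  (via Tarn)
Ulver: 5.3  (via Brook)
Hale: 5.8  (via Brook)
Selby: 6.2  (via Ulver)
Neston: 7.5  (via Selby)
Colne: 8.1  (via Selby)
Pirton: 8.3  (via Selby)
Shortest route: Tarn–Brook–Ulver–Selby–Pirton = 8.3 km.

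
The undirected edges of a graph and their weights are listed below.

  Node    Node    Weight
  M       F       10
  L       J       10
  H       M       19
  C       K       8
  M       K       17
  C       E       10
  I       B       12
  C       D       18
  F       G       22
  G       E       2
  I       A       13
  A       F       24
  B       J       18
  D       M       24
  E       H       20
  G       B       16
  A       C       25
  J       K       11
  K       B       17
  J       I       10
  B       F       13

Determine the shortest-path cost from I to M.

Settle nodes by increasing distance from I:
I: 0
J: 10  (via I)
B: 12  (via I)
A: 13  (via I)
L: 20  (via J)
K: 21  (via J)
F: 25  (via B)
G: 28  (via B)
C: 29  (via K)
E: 30  (via G)
M: 35  (via F)
Shortest route: I → B → F → M = 35.

35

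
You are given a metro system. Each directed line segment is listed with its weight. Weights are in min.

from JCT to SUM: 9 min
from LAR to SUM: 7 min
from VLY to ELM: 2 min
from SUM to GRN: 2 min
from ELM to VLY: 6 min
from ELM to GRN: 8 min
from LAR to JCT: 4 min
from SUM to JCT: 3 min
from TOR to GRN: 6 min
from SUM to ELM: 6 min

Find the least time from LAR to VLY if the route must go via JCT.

Best LAR to JCT: LAR → JCT costing 4
Best JCT to VLY: JCT → SUM → ELM → VLY costing 21
Total via JCT: 4 + 21 = 25 min.

25 min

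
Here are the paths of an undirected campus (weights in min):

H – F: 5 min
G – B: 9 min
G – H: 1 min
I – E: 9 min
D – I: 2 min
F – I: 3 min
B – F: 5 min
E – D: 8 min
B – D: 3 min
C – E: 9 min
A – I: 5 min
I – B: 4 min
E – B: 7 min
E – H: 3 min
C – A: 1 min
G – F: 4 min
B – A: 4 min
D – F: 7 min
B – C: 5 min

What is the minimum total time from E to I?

9 min

Enumerating some paths:
E - I: 9 = 9
E - D - I: 8+2 = 10
The minimum is 9 min via E - I.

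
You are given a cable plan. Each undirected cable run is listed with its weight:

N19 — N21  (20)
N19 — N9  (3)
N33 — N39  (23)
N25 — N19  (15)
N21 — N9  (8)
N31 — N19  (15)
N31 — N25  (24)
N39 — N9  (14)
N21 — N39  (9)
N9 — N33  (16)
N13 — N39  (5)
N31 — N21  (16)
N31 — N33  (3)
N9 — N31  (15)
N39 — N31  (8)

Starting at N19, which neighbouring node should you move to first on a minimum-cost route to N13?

Candidate routes:
N19–N9–N21–N39–N13: 3+8+9+5 = 25
N19–N9–N39–N13: 3+14+5 = 22
Cheapest is N19–N9–N39–N13 at 22.
So from N19 the first move is to N9.

N9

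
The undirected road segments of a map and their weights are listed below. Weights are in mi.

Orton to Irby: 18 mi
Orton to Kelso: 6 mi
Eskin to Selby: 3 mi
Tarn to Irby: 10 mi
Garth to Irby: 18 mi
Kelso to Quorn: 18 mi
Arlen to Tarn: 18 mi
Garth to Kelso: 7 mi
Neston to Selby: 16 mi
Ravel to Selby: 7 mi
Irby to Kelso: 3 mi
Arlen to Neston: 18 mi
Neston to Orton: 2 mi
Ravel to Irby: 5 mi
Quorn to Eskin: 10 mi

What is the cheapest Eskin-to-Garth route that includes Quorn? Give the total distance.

Shortest Eskin→Quorn: Eskin–Quorn = 10
Shortest Quorn→Garth: Quorn–Kelso–Garth = 25
Total via Quorn: 10 + 25 = 35 mi.

35 mi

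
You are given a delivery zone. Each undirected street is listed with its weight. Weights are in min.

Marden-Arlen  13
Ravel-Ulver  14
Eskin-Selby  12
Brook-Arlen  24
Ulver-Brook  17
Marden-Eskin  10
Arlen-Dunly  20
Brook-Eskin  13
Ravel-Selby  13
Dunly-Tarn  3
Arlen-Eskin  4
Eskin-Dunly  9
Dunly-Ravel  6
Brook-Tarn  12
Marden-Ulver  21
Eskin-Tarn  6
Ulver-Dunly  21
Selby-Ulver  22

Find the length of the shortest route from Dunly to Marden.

19 min

Enumerating some paths:
Dunly → Eskin → Marden: 9+10 = 19
Dunly → Tarn → Eskin → Arlen → Marden: 3+6+4+13 = 26
Cheapest is Dunly → Eskin → Marden at 19 min.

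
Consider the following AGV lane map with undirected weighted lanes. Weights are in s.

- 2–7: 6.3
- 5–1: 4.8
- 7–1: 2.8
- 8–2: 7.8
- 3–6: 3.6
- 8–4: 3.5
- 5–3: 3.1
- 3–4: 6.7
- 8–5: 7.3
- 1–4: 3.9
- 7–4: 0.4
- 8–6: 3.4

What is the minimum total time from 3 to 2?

Shortest distances from 3:
3: 0
5: 3.1  (via 3)
6: 3.6  (via 3)
4: 6.7  (via 3)
8: 7  (via 6)
7: 7.1  (via 4)
1: 7.9  (via 5)
2: 13.4  (via 7)
Shortest route: 3 → 4 → 7 → 2 = 13.4 s.

13.4 s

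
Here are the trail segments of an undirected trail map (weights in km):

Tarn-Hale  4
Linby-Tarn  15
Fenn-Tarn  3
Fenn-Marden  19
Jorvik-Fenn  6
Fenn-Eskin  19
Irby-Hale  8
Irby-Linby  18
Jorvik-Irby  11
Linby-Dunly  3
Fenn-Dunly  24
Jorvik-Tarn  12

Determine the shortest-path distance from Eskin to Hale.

Enumerating some paths:
Eskin → Fenn → Tarn → Hale: 19+3+4 = 26
Eskin → Fenn → Tarn → Jorvik → Irby → Hale: 19+3+12+11+8 = 53
Eskin → Fenn → Jorvik → Tarn → Hale: 19+6+12+4 = 41
Eskin → Fenn → Jorvik → Irby → Hale: 19+6+11+8 = 44
Cheapest is Eskin → Fenn → Tarn → Hale at 26 km.

26 km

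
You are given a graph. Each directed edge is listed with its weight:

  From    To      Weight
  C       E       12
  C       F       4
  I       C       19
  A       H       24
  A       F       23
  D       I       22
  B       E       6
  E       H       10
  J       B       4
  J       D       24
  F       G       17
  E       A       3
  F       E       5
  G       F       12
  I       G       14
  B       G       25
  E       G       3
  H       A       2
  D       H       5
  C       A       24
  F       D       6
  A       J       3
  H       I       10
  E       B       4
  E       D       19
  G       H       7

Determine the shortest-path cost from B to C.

45

Enumerating some paths:
B - E - H - I - C: 6+10+10+19 = 45
B - E - G - F - D - H - I - C: 6+3+12+6+5+10+19 = 61
B - E - D - H - I - C: 6+19+5+10+19 = 59
B - G - H - I - C: 25+7+10+19 = 61
Cheapest is B - E - H - I - C at 45.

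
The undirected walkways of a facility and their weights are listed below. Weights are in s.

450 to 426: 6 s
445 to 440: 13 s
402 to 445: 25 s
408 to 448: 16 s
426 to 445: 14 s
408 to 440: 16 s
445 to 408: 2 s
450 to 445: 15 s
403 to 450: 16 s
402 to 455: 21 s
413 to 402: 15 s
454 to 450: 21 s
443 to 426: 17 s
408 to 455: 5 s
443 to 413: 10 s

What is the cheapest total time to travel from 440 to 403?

44 s

Shortest distances from 440:
440: 0
445: 13  (via 440)
408: 15  (via 445)
455: 20  (via 408)
426: 27  (via 445)
450: 28  (via 445)
448: 31  (via 408)
402: 38  (via 445)
443: 44  (via 426)
403: 44  (via 450)
Shortest route: 440–445–450–403 = 44 s.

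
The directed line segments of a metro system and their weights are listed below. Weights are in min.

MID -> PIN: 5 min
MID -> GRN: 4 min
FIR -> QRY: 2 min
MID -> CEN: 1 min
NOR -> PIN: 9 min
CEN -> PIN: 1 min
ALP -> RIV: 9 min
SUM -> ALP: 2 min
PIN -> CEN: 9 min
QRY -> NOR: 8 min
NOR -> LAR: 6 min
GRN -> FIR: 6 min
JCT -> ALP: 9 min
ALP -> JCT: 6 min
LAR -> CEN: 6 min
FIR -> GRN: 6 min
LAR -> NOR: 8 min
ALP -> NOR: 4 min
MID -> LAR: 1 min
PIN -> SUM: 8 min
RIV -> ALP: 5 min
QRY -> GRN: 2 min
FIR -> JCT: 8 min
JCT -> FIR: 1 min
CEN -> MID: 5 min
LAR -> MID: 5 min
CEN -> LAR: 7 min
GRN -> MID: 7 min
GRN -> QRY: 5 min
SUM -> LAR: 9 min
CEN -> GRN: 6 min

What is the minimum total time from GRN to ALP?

Enumerating some paths:
GRN–MID–CEN–PIN–SUM–ALP: 7+1+1+8+2 = 19
GRN–FIR–JCT–ALP: 6+8+9 = 23
GRN–MID–LAR–CEN–PIN–SUM–ALP: 7+1+6+1+8+2 = 25
GRN–MID–PIN–SUM–ALP: 7+5+8+2 = 22
The minimum is 19 min via GRN–MID–CEN–PIN–SUM–ALP.

19 min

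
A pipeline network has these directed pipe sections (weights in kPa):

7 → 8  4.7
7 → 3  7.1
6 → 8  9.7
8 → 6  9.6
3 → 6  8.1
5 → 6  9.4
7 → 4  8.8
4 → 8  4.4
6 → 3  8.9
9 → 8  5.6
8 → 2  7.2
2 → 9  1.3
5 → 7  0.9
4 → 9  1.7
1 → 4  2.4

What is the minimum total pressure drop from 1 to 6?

16.4 kPa

Shortest distances from 1:
1: 0
4: 2.4  (via 1)
9: 4.1  (via 4)
8: 6.8  (via 4)
2: 14  (via 8)
6: 16.4  (via 8)
Shortest route: 1 → 4 → 8 → 6 = 16.4 kPa.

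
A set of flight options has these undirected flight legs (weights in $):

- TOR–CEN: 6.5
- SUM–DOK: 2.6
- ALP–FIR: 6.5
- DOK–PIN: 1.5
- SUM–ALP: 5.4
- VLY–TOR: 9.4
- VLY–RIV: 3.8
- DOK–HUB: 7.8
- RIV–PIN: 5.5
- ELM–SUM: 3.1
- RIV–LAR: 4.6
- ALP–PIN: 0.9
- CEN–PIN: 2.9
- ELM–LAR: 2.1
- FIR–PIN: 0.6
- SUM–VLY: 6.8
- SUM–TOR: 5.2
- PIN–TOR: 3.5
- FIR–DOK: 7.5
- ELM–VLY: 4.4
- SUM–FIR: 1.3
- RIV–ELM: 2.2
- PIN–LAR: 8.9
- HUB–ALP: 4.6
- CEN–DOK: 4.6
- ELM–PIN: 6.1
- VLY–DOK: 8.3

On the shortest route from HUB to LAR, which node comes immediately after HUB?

Compare a few routes:
HUB - ALP - PIN - FIR - SUM - ELM - LAR: 4.6+0.9+0.6+1.3+3.1+2.1 = 12.6
HUB - ALP - PIN - ELM - LAR: 4.6+0.9+6.1+2.1 = 13.7
HUB - ALP - PIN - LAR: 4.6+0.9+8.9 = 14.4
Cheapest is HUB - ALP - PIN - FIR - SUM - ELM - LAR at $12.6.
So from HUB the first move is to ALP.

ALP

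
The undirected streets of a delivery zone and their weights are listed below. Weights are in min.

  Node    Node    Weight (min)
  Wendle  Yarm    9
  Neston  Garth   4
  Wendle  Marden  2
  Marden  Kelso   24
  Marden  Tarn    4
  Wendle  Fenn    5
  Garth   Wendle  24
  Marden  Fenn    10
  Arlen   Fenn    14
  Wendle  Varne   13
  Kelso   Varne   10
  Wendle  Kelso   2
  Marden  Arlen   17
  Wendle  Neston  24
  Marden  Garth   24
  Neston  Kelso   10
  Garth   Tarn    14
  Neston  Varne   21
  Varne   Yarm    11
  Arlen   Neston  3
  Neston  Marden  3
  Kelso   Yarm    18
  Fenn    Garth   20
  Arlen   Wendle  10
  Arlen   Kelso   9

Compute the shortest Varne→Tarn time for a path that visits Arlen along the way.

29 min

Shortest Varne→Arlen: Varne → Kelso → Arlen = 19
Best Arlen to Tarn: Arlen → Neston → Marden → Tarn costing 10
Total via Arlen: 19 + 10 = 29 min.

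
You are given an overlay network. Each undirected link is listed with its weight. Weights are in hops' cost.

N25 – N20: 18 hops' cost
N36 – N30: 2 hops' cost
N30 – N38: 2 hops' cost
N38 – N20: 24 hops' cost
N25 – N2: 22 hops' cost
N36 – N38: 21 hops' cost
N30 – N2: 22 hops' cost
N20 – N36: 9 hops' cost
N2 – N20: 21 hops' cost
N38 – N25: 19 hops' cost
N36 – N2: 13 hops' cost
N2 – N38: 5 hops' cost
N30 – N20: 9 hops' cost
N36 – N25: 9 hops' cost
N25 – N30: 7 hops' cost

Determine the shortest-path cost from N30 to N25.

7 hops' cost

Candidate routes:
N30 - N36 - N25: 2+9 = 11
N30 - N25: 7 = 7
Cheapest is N30 - N25 at 7 hops' cost.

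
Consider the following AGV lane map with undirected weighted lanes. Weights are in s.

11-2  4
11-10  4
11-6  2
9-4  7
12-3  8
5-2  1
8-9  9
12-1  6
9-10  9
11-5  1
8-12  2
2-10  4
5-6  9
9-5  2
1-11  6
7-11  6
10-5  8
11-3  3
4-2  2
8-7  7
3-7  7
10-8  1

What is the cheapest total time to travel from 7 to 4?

10 s

Candidate routes:
7 → 11 → 5 → 2 → 4: 6+1+1+2 = 10
7 → 11 → 2 → 4: 6+4+2 = 12
Cheapest is 7 → 11 → 5 → 2 → 4 at 10 s.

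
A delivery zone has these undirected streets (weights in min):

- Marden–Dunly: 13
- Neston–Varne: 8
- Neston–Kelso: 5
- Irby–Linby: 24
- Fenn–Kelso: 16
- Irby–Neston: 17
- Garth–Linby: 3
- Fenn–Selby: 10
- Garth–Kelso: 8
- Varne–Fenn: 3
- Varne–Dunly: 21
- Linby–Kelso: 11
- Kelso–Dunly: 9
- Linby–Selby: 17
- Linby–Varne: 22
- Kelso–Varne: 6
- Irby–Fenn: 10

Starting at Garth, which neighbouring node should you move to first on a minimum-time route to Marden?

Kelso

Candidate routes:
Garth → Kelso → Dunly → Marden: 8+9+13 = 30
Garth → Linby → Kelso → Dunly → Marden: 3+11+9+13 = 36
Garth → Linby → Varne → Kelso → Dunly → Marden: 3+22+6+9+13 = 53
Garth → Kelso → Varne → Dunly → Marden: 8+6+21+13 = 48
The minimum is 30 min via Garth → Kelso → Dunly → Marden.
So from Garth the first move is to Kelso.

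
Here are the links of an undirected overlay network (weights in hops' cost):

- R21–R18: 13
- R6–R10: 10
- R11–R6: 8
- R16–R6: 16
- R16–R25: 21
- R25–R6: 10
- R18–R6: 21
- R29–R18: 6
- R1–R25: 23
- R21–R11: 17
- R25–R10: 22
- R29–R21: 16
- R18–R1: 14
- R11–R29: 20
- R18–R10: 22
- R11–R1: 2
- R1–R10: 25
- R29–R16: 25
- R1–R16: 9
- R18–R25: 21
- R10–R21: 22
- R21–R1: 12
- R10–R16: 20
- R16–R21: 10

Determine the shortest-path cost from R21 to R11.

14 hops' cost

Candidate routes:
R21–R11: 17 = 17
R21–R1–R11: 12+2 = 14
R21–R16–R1–R11: 10+9+2 = 21
Cheapest is R21–R1–R11 at 14 hops' cost.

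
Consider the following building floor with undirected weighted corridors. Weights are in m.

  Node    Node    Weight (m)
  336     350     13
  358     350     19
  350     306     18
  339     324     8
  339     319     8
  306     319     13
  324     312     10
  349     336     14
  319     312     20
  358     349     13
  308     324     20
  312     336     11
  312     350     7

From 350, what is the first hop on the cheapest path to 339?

312

Compare a few routes:
350 - 312 - 324 - 339: 7+10+8 = 25
350 - 306 - 319 - 339: 18+13+8 = 39
350 - 312 - 319 - 339: 7+20+8 = 35
350 - 336 - 312 - 324 - 339: 13+11+10+8 = 42
Cheapest is 350 - 312 - 324 - 339 at 25 m.
So from 350 the first move is to 312.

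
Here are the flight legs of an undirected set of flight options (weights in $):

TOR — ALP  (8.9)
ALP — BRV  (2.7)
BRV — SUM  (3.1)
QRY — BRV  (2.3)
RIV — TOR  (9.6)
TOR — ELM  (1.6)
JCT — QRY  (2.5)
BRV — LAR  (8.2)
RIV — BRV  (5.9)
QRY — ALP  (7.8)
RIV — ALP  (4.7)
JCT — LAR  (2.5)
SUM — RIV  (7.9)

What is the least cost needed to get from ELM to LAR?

$20.5

Candidate routes:
ELM - TOR - ALP - BRV - LAR: 1.6+8.9+2.7+8.2 = 21.4
ELM - TOR - RIV - BRV - QRY - JCT - LAR: 1.6+9.6+5.9+2.3+2.5+2.5 = 24.4
ELM - TOR - ALP - BRV - QRY - JCT - LAR: 1.6+8.9+2.7+2.3+2.5+2.5 = 20.5
ELM - TOR - ALP - QRY - JCT - LAR: 1.6+8.9+7.8+2.5+2.5 = 23.3
Cheapest is ELM - TOR - ALP - BRV - QRY - JCT - LAR at $20.5.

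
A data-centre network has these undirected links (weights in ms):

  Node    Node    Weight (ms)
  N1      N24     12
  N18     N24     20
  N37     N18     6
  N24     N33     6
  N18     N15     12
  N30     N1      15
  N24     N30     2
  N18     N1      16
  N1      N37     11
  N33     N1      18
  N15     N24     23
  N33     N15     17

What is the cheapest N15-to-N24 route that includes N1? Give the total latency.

40 ms

Best N15 to N1: N15 → N18 → N1 costing 28
Shortest N1→N24: N1 → N24 = 12
Total via N1: 28 + 12 = 40 ms.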